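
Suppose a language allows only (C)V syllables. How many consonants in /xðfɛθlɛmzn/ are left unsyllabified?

Under (C)V, the unsyllabifiable consonants are /x/, /ð/, /θ/, /m/, /z/, /n/ (no codas are permitted; onsets are limited to one consonant).

6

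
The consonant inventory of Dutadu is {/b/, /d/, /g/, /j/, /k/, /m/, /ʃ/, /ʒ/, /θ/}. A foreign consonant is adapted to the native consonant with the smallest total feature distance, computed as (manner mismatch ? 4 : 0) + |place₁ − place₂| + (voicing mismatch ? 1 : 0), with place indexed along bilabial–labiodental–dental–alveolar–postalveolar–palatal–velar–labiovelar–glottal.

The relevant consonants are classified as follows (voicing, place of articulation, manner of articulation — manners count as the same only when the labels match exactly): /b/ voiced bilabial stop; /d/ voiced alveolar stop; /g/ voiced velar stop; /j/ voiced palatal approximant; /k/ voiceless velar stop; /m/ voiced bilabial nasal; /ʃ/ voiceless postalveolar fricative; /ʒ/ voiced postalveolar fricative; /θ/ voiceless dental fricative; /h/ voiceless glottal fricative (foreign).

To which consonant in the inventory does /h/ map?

ʃ

/ʃ/ is closest: same manner (fricative), place distance 4 (glottal→postalveolar), same voicing; total 4. Next closest is /ʒ/ at distance 5.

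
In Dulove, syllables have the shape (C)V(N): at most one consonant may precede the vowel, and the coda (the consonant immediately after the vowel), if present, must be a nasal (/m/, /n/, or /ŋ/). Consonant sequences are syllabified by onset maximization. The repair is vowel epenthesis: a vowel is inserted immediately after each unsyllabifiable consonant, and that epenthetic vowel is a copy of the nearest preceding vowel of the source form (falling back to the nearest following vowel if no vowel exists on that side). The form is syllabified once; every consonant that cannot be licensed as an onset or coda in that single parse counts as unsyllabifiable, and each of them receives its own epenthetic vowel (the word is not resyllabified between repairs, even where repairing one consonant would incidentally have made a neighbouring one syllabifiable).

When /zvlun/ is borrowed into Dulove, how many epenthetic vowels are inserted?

The unsyllabifiable consonants are /z/, /v/; each receives one epenthetic vowel.

2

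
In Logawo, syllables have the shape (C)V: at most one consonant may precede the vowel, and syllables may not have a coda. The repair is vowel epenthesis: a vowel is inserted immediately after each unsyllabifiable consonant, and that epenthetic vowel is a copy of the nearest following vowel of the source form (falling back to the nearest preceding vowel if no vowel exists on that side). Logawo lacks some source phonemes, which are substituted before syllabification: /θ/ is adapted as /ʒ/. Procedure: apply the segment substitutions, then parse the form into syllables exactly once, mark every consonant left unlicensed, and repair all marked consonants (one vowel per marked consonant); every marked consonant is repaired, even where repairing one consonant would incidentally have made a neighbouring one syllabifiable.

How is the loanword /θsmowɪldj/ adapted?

Substitution: /θ/ → /ʒ/, giving /ʒsmowɪldj/.
Syllabifying with onset maximization leaves /ʒ/, /s/, /l/, /d/, /j/ stranded (no codas are permitted; onsets are limited to one consonant).
Epenthesis after each stranded consonant: /ʒ/ → /ʒo/, /s/ → /so/, /l/ → /lɪ/, /d/ → /dɪ/, /j/ → /jɪ/.

ʒosomowɪlɪdɪjɪ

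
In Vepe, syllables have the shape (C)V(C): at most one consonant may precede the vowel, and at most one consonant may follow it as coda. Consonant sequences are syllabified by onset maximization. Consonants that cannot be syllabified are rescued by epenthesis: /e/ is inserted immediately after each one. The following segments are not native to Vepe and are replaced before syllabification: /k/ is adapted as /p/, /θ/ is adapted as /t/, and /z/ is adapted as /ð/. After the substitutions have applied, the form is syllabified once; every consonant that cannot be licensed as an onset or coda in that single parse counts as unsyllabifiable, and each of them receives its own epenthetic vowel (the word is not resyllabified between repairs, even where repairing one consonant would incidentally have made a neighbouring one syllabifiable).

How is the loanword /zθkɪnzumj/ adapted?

ðetepɪnðumje

Substitution: /z/ → /ð/, /θ/ → /t/, /k/ → /p/, giving /ðtpɪnðumj/.
Under (C)V(C), the unsyllabifiable consonants are /ð/, /t/, /j/ (at most one coda consonant is licensed; onsets are limited to one consonant).
Each unlicensed consonant becomes the onset of a new syllable: /ð/ → /ðe/, /t/ → /te/, /j/ → /je/.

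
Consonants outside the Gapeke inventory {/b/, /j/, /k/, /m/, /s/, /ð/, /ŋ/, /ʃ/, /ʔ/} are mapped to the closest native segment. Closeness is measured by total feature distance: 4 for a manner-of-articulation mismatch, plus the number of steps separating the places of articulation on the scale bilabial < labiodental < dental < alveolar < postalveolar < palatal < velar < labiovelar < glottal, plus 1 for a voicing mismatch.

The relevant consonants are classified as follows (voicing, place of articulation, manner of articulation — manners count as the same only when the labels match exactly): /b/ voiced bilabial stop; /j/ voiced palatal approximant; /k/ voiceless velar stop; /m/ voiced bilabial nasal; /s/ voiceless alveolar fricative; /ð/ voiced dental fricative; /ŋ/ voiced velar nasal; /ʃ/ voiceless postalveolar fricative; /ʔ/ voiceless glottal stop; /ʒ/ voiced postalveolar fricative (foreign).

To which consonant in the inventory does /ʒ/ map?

ʃ

/ʃ/ is closest: same manner (fricative), place distance 0 (postalveolar→postalveolar), voicing differs (+1); total 1. Next closest is /s/ at distance 2.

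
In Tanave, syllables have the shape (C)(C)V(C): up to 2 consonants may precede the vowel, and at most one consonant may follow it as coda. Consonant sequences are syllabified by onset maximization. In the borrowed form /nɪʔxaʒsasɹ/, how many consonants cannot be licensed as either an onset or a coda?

Syllabifying with onset maximization leaves /ɹ/ stranded (at most one coda consonant is licensed; onsets may contain at most 2 consonants).

1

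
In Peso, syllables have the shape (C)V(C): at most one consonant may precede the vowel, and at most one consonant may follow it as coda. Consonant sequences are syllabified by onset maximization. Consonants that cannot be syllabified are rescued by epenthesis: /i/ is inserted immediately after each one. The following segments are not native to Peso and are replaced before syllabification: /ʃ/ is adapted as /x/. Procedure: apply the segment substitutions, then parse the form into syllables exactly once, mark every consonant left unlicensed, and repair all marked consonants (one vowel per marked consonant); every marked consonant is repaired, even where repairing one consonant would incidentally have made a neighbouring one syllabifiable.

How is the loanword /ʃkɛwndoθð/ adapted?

Substitution: /ʃ/ → /x/, giving /xkɛwndoθð/.
The consonants /x/, /n/, /ð/ cannot be parsed into a legal (C)V(C) syllable (at most one coda consonant is licensed; onsets are limited to one consonant).
Inserting the epenthetic vowel yields /x/ → /xi/, /n/ → /ni/, /ð/ → /ði/.

xikɛwnidoθði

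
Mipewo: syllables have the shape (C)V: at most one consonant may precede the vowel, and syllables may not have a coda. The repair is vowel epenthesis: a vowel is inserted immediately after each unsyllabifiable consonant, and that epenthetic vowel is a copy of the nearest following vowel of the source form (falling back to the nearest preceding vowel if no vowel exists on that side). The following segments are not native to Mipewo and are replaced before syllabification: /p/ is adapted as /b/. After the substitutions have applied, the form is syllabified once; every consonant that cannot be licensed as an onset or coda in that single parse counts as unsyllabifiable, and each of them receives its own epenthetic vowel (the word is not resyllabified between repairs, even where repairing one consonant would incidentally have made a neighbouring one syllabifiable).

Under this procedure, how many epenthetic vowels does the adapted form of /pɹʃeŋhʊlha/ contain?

4

After substitution the input is /bɹʃeŋhʊlha/.
The unsyllabifiable consonants are /b/, /ɹ/, /ŋ/, /l/; each receives one epenthetic vowel.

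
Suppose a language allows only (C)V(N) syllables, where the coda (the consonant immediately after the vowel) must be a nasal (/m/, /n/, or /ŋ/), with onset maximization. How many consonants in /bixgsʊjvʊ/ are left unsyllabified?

The consonants /x/, /g/, /j/ cannot be parsed into a legal (C)V(N) syllable (only a nasal (/m/, /n/, or /ŋ/) is licensed in coda position; onsets are limited to one consonant).

3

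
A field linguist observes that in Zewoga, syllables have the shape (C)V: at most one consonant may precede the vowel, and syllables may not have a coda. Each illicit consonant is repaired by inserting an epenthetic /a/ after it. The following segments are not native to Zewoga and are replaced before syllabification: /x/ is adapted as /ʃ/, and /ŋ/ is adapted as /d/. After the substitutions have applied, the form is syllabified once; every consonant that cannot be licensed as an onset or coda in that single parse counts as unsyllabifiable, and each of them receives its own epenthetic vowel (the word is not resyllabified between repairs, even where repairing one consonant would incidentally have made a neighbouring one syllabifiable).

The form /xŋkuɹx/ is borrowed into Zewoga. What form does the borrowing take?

Substitution: /x/ → /ʃ/, /ŋ/ → /d/, giving /ʃdkuɹʃ/.
Under (C)V, the unsyllabifiable consonants are /ʃ/, /d/, /ɹ/, /ʃ/ (no codas are permitted; onsets are limited to one consonant).
Inserting the epenthetic vowel yields /ʃ/ → /ʃa/, /d/ → /da/, /ɹ/ → /ɹa/, /ʃ/ → /ʃa/.

ʃadakuɹaʃa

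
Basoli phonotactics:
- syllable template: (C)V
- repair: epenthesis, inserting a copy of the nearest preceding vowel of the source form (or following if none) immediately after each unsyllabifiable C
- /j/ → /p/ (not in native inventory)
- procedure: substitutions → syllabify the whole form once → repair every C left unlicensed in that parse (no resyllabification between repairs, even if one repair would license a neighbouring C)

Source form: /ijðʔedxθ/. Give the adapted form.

Substitution: /j/ → /p/, giving /ipðʔedxθ/.
The consonants /p/, /ð/, /d/, /x/, /θ/ cannot be parsed into a legal (C)V syllable (no codas are permitted; onsets are limited to one consonant).
Inserting the epenthetic vowel yields /p/ → /pi/, /ð/ → /ði/, /d/ → /de/, /x/ → /xe/, /θ/ → /θe/.

ipiðiʔedexeθe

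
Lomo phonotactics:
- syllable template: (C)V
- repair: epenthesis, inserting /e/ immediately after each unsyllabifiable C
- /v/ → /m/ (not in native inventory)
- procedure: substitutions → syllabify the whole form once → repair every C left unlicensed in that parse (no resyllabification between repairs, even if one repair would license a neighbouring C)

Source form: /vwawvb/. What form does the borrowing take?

mewawemebe

Substitution: /v/ → /m/, giving /mwawmb/.
Under (C)V, the unsyllabifiable consonants are /m/, /w/, /m/, /b/ (no codas are permitted; onsets are limited to one consonant).
Inserting the epenthetic vowel yields /m/ → /me/, /w/ → /we/, /m/ → /me/, /b/ → /be/.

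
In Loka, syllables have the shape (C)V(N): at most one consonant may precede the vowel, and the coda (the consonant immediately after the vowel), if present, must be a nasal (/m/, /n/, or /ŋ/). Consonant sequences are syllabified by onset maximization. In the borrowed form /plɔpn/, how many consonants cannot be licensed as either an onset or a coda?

Syllabifying with onset maximization leaves /p/, /p/, /n/ stranded (only a nasal (/m/, /n/, or /ŋ/) is licensed in coda position; onsets are limited to one consonant).

3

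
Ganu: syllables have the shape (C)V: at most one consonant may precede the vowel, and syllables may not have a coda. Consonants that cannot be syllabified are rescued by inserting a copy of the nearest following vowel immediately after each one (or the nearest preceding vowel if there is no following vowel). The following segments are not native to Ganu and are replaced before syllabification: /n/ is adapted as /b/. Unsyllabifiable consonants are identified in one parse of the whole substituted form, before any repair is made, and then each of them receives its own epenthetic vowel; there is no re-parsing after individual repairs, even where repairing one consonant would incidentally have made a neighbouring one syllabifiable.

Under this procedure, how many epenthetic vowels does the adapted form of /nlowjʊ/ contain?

After substitution the input is /blowjʊ/.
The unsyllabifiable consonants are /b/, /w/; each receives one epenthetic vowel.

2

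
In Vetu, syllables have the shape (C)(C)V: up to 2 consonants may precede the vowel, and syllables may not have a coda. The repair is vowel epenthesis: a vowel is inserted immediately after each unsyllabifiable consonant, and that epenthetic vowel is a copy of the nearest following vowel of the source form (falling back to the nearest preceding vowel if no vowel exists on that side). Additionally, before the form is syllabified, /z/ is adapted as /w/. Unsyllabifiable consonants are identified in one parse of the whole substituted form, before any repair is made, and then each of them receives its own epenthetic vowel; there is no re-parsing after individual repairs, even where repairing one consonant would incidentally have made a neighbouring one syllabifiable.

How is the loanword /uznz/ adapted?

uwunuwu

Substitution: /z/ → /w/, giving /uwnw/.
Under (C)(C)V, the unsyllabifiable consonants are /w/, /n/, /w/ (no codas are permitted; onsets may contain at most 2 consonants).
Inserting the epenthetic vowel yields /w/ → /wu/, /n/ → /nu/, /w/ → /wu/.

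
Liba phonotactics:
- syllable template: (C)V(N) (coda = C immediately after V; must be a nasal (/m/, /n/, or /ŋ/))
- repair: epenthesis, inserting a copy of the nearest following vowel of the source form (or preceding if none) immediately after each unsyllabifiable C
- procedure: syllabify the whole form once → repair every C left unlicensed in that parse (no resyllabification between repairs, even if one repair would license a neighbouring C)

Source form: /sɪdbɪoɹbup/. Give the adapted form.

sɪdɪbɪoɹubupu

The consonants /d/, /ɹ/, /p/ cannot be parsed into a legal (C)V(N) syllable (only a nasal (/m/, /n/, or /ŋ/) is licensed in coda position; onsets are limited to one consonant).
Inserting the epenthetic vowel yields /d/ → /dɪ/, /ɹ/ → /ɹu/, /p/ → /pu/.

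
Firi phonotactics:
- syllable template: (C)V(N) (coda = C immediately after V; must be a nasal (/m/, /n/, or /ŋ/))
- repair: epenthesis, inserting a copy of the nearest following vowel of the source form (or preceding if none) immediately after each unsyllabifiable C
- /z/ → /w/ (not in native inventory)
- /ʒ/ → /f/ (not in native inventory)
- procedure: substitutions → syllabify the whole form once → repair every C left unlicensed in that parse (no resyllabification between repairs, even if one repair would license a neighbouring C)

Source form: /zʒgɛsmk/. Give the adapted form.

wɛfɛgɛsɛmɛkɛ

Substitution: /z/ → /w/, /ʒ/ → /f/, giving /wfgɛsmk/.
Syllabifying with onset maximization leaves /w/, /f/, /s/, /m/, /k/ stranded (only a nasal (/m/, /n/, or /ŋ/) is licensed in coda position; onsets are limited to one consonant).
Each unlicensed consonant becomes the onset of a new syllable: /w/ → /wɛ/, /f/ → /fɛ/, /s/ → /sɛ/, /m/ → /mɛ/, /k/ → /kɛ/.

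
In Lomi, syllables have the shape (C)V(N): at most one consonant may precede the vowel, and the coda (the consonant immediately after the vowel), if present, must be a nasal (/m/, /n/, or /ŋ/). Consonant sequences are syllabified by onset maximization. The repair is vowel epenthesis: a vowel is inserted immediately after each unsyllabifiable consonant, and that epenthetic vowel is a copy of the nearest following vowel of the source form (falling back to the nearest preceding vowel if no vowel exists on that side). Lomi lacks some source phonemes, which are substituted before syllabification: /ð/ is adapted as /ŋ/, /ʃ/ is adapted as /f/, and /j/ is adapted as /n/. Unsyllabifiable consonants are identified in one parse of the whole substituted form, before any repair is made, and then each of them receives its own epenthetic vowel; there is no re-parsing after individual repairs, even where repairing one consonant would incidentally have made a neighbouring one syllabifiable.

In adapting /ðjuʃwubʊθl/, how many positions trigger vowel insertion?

After substitution the input is /ŋnufwubʊθl/.
The unsyllabifiable consonants are /ŋ/, /f/, /θ/, /l/; each receives one epenthetic vowel.

4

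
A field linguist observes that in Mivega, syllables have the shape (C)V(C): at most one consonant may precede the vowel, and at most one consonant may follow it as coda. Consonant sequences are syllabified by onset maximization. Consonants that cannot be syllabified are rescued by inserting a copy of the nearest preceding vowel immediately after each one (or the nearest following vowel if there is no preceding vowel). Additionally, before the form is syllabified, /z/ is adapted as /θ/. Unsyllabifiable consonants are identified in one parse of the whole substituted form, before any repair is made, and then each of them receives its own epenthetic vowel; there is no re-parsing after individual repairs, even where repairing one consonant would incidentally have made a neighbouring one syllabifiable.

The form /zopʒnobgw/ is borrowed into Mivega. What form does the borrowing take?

Substitution: /z/ → /θ/, giving /θopʒnobgw/.
Syllabifying with onset maximization leaves /ʒ/, /g/, /w/ stranded (at most one coda consonant is licensed; onsets are limited to one consonant).
Inserting the epenthetic vowel yields /ʒ/ → /ʒo/, /g/ → /go/, /w/ → /wo/.

θopʒonobgowo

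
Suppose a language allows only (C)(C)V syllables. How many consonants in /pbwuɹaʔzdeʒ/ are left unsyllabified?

3

Syllabifying with onset maximization leaves /p/, /ʔ/, /ʒ/ stranded (no codas are permitted; onsets may contain at most 2 consonants).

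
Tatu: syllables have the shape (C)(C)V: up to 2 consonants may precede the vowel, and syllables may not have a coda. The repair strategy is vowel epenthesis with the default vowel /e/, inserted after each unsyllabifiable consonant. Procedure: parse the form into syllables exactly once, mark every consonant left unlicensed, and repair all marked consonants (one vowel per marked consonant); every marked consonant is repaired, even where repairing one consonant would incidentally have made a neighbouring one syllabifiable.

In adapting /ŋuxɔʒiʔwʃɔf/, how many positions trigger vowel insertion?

The unsyllabifiable consonants are /ʔ/, /f/; each receives one epenthetic vowel.

2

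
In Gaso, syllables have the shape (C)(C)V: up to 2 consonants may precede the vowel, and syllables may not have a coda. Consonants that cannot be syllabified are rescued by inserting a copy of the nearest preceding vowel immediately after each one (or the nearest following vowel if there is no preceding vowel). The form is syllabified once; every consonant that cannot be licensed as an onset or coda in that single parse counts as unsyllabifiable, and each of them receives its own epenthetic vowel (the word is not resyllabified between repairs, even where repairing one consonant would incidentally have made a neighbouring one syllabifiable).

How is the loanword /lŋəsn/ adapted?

Syllabifying with onset maximization leaves /s/, /n/ stranded (no codas are permitted; onsets may contain at most 2 consonants).
Epenthesis after each stranded consonant: /s/ → /sə/, /n/ → /nə/.

lŋəsənə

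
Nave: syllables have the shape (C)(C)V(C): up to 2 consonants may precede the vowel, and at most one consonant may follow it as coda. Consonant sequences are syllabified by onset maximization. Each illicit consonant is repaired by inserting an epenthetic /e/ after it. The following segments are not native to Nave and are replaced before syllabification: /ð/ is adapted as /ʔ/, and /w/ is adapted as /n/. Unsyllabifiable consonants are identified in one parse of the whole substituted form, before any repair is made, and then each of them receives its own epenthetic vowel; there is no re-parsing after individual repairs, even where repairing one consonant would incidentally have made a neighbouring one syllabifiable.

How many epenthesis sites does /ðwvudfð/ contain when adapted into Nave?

After substitution the input is /ʔnvudfʔ/.
The unsyllabifiable consonants are /ʔ/, /f/, /ʔ/; each receives one epenthetic vowel.

3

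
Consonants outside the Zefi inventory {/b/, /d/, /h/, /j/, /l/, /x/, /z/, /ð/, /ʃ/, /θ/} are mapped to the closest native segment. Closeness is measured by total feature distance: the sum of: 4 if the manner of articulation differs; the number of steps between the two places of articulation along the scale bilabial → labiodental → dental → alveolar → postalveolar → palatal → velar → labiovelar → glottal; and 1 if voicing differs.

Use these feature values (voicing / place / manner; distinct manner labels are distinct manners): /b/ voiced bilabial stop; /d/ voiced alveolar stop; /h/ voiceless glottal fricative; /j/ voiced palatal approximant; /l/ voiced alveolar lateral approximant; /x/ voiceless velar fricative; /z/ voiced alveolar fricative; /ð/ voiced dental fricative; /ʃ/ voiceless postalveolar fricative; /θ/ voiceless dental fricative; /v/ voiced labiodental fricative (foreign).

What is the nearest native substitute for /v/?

/ð/ is closest: same manner (fricative), place distance 1 (labiodental→dental), same voicing; total 1. Next closest is /z/ at distance 2.

ð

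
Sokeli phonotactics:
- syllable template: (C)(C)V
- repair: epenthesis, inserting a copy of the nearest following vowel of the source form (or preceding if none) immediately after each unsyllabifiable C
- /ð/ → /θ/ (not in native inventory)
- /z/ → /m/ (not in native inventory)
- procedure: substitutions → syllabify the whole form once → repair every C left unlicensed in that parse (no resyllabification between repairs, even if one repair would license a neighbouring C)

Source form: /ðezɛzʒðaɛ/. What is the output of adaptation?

Substitution: /ð/ → /θ/, /z/ → /m/, giving /θemɛmʒθaɛ/.
Syllabifying with onset maximization leaves /m/ stranded (no codas are permitted; onsets may contain at most 2 consonants).
Epenthesis after each stranded consonant: /m/ → /ma/.

θemɛmaʒθaɛ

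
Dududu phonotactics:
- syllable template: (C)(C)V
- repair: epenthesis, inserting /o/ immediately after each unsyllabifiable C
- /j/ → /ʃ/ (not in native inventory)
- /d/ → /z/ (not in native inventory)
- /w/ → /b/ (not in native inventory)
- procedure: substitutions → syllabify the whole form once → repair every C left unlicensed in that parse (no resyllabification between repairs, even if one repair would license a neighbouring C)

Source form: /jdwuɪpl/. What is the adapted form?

Substitution: /j/ → /ʃ/, /d/ → /z/, /w/ → /b/, giving /ʃzbuɪpl/.
Under (C)(C)V, the unsyllabifiable consonants are /ʃ/, /p/, /l/ (no codas are permitted; onsets may contain at most 2 consonants).
Inserting the epenthetic vowel yields /ʃ/ → /ʃo/, /p/ → /po/, /l/ → /lo/.

ʃozbuɪpolo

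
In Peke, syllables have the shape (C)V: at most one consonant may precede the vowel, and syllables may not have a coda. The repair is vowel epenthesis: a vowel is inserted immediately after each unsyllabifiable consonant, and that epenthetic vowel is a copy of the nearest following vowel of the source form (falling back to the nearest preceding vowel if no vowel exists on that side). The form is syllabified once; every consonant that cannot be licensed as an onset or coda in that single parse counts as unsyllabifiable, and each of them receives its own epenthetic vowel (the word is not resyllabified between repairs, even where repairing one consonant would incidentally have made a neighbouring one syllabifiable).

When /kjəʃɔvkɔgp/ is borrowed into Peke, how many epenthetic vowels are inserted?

The unsyllabifiable consonants are /k/, /v/, /g/, /p/; each receives one epenthetic vowel.

4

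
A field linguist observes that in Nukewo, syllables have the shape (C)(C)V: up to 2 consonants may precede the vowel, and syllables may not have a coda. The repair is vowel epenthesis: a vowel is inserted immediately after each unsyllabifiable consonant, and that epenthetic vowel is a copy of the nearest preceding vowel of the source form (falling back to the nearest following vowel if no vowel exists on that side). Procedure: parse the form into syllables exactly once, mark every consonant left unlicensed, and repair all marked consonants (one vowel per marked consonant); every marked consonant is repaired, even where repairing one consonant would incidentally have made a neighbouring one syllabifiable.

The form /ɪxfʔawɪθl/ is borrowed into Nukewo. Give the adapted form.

ɪxɪfʔawɪθɪlɪ

Under (C)(C)V, the unsyllabifiable consonants are /x/, /θ/, /l/ (no codas are permitted; onsets may contain at most 2 consonants).
Epenthesis after each stranded consonant: /x/ → /xɪ/, /θ/ → /θɪ/, /l/ → /lɪ/.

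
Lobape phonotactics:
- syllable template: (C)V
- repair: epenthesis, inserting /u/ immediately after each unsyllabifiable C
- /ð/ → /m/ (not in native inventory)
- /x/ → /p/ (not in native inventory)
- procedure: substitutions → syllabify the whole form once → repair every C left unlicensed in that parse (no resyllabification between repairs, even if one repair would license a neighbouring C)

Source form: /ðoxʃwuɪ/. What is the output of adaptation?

mopuʃuwuɪ

Substitution: /ð/ → /m/, /x/ → /p/, giving /mopʃwuɪ/.
Syllabifying with onset maximization leaves /p/, /ʃ/ stranded (no codas are permitted; onsets are limited to one consonant).
Each unlicensed consonant becomes the onset of a new syllable: /p/ → /pu/, /ʃ/ → /ʃu/.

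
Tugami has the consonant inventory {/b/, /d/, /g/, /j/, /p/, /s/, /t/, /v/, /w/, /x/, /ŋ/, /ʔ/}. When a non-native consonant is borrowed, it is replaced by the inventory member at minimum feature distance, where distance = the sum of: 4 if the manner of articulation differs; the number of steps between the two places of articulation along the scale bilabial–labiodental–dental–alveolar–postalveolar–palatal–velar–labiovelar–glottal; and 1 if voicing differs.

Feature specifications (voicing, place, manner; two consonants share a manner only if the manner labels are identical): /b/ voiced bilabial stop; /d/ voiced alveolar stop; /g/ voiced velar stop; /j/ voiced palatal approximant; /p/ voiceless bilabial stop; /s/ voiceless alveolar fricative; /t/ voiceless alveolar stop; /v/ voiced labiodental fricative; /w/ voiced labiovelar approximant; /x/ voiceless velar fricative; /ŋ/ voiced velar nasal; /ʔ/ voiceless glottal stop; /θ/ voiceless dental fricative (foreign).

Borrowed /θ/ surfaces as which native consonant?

s

/s/ is closest: same manner (fricative), place distance 1 (dental→alveolar), same voicing; total 1. Next closest is /v/ at distance 2.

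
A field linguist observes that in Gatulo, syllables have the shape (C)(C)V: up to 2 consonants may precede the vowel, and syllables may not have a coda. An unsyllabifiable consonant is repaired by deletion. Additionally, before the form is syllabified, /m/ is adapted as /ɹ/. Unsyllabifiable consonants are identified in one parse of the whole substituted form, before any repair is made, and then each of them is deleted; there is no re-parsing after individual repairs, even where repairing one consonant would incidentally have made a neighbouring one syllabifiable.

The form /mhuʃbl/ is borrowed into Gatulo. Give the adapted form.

ɹhu

Substitution: /m/ → /ɹ/, giving /ɹhuʃbl/.
The consonants /ʃ/, /b/, /l/ cannot be parsed into a legal (C)(C)V syllable (no codas are permitted; onsets may contain at most 2 consonants).
Deletion applies to /ʃ/, /b/, /l/.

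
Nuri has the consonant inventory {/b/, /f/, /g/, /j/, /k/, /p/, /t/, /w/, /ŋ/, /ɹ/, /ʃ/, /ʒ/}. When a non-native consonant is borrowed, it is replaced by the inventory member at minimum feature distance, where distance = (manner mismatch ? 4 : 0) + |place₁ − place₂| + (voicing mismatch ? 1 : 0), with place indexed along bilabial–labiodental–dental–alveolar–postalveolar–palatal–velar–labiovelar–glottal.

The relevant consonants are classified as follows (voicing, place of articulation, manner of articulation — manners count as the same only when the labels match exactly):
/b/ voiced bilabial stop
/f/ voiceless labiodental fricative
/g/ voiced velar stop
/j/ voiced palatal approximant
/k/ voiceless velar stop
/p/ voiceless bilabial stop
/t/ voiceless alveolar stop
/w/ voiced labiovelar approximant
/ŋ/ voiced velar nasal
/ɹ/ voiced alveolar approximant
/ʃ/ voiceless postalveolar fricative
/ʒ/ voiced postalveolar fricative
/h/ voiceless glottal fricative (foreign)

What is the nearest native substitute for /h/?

/ʃ/ is closest: same manner (fricative), place distance 4 (glottal→postalveolar), same voicing; total 4. Next closest is /ʒ/ at distance 5.

ʃ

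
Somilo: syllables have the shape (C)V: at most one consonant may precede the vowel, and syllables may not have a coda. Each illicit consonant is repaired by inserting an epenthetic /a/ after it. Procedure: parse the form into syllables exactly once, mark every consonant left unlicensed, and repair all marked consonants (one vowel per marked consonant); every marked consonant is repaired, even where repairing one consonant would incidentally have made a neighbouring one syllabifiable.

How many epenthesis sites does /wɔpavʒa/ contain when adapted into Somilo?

1

The unsyllabifiable consonants are /v/; each receives one epenthetic vowel.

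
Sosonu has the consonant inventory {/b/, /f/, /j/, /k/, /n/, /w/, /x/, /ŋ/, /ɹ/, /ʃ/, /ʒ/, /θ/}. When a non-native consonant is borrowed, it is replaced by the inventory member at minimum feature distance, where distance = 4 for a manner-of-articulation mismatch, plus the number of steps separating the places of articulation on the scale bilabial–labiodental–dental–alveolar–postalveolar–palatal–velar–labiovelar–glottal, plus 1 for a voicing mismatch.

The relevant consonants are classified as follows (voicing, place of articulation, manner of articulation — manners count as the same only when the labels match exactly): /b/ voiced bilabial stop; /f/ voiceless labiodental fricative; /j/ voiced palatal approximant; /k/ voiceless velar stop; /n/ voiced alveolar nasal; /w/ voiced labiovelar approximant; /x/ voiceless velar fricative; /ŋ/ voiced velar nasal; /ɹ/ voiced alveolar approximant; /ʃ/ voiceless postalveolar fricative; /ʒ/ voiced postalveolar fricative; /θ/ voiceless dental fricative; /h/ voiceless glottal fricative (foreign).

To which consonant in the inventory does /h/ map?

/x/ is closest: same manner (fricative), place distance 2 (glottal→velar), same voicing; total 2. Next closest is /ʃ/ at distance 4.

x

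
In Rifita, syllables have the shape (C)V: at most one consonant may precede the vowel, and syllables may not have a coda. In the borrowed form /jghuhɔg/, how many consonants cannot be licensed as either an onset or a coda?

The consonants /j/, /g/, /g/ cannot be parsed into a legal (C)V syllable (no codas are permitted; onsets are limited to one consonant).

3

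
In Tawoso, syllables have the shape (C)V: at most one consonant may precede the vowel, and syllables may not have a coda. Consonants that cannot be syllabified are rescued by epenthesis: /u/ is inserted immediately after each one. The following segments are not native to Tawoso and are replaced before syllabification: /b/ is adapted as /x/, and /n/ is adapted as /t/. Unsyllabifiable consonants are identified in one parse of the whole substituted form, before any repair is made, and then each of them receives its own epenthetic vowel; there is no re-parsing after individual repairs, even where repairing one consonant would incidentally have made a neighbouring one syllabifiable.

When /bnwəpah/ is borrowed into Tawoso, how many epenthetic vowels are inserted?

After substitution the input is /xtwəpah/.
The unsyllabifiable consonants are /x/, /t/, /h/; each receives one epenthetic vowel.

3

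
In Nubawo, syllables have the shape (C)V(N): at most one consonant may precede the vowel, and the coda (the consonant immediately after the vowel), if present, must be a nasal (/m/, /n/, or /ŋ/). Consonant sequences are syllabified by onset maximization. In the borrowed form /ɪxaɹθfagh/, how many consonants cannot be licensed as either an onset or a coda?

Syllabifying with onset maximization leaves /ɹ/, /θ/, /g/, /h/ stranded (only a nasal (/m/, /n/, or /ŋ/) is licensed in coda position; onsets are limited to one consonant).

4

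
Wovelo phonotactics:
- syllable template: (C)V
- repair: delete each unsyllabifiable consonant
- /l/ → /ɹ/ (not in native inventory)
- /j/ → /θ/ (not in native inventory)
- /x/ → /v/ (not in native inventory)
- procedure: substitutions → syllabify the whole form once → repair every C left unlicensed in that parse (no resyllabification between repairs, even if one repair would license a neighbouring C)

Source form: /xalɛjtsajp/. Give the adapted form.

vaɹɛsa

Substitution: /x/ → /v/, /l/ → /ɹ/, /j/ → /θ/, giving /vaɹɛθtsaθp/.
Under (C)V, the unsyllabifiable consonants are /θ/, /t/, /θ/, /p/ (no codas are permitted; onsets are limited to one consonant).
Each unlicensed consonant is deleted: /θ/, /t/, /θ/, /p/.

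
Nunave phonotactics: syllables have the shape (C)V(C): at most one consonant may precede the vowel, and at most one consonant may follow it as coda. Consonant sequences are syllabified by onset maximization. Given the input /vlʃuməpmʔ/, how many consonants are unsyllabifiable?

The consonants /v/, /l/, /m/, /ʔ/ cannot be parsed into a legal (C)V(C) syllable (at most one coda consonant is licensed; onsets are limited to one consonant).

4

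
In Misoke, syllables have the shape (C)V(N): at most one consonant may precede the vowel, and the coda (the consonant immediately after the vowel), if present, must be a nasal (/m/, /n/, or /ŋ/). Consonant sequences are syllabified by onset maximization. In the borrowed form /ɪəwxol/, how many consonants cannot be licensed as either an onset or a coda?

Syllabifying with onset maximization leaves /w/, /l/ stranded (only a nasal (/m/, /n/, or /ŋ/) is licensed in coda position; onsets are limited to one consonant).

2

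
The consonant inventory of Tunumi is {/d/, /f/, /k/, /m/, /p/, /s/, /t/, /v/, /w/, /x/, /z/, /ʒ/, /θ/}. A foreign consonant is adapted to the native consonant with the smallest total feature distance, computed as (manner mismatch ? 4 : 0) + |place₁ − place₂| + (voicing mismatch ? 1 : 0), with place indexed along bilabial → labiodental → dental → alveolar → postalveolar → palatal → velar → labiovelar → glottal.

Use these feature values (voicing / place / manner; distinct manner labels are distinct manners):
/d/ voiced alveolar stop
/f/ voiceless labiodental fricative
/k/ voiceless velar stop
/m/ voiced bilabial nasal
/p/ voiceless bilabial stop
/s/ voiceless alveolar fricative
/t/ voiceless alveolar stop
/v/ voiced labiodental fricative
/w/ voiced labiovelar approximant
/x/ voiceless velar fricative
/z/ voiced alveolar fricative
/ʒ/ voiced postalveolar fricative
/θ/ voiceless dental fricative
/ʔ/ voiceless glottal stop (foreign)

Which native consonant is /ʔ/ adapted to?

/k/ is closest: same manner (stop), place distance 2 (glottal→velar), same voicing; total 2. Next closest is /t/ at distance 5.

k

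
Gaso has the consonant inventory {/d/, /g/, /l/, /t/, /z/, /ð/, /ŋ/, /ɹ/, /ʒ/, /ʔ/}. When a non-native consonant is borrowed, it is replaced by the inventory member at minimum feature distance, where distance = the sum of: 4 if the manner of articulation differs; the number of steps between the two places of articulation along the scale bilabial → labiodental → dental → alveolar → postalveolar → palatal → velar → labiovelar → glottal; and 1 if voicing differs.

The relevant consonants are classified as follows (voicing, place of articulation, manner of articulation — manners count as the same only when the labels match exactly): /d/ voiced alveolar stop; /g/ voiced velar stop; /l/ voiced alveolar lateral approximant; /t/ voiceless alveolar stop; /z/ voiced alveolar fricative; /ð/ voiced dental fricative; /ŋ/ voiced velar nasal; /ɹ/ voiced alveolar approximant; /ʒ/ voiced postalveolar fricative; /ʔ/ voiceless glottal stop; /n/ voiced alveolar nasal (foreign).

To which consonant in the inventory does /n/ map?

/ŋ/ is closest: same manner (nasal), place distance 3 (alveolar→velar), same voicing; total 3. Next closest is /d/ at distance 4.

ŋ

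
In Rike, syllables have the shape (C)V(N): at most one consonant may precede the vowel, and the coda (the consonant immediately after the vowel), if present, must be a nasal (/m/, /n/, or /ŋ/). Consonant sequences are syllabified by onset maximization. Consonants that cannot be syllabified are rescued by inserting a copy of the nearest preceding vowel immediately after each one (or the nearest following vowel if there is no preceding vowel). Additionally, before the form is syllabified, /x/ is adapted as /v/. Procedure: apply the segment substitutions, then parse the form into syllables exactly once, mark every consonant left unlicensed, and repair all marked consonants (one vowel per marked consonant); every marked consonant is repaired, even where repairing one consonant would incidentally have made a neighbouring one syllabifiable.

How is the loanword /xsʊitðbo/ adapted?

Substitution: /x/ → /v/, giving /vsʊitðbo/.
Under (C)V(N), the unsyllabifiable consonants are /v/, /t/, /ð/ (only a nasal (/m/, /n/, or /ŋ/) is licensed in coda position; onsets are limited to one consonant).
Each unlicensed consonant becomes the onset of a new syllable: /v/ → /vʊ/, /t/ → /ti/, /ð/ → /ði/.

vʊsʊitiðibo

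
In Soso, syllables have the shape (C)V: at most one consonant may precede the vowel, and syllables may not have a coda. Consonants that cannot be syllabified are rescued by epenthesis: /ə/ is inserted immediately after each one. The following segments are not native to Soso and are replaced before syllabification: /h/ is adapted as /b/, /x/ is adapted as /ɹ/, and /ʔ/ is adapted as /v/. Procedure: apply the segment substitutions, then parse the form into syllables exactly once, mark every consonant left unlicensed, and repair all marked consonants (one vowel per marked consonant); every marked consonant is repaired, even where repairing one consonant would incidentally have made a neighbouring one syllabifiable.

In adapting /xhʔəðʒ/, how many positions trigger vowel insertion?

4

After substitution the input is /ɹbvəðʒ/.
The unsyllabifiable consonants are /ɹ/, /b/, /ð/, /ʒ/; each receives one epenthetic vowel.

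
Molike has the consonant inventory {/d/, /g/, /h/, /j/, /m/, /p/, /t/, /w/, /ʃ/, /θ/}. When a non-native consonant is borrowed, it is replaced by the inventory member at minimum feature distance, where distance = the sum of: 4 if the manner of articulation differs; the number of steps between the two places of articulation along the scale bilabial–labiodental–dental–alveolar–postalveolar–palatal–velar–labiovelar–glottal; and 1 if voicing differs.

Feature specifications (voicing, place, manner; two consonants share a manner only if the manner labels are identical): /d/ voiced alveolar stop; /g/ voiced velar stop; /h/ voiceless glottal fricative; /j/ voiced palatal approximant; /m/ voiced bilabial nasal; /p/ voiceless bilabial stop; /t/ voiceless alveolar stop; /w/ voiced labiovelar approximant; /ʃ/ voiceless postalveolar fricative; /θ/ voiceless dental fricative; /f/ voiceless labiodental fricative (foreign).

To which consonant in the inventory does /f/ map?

/θ/ is closest: same manner (fricative), place distance 1 (labiodental→dental), same voicing; total 1. Next closest is /ʃ/ at distance 3.

θ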